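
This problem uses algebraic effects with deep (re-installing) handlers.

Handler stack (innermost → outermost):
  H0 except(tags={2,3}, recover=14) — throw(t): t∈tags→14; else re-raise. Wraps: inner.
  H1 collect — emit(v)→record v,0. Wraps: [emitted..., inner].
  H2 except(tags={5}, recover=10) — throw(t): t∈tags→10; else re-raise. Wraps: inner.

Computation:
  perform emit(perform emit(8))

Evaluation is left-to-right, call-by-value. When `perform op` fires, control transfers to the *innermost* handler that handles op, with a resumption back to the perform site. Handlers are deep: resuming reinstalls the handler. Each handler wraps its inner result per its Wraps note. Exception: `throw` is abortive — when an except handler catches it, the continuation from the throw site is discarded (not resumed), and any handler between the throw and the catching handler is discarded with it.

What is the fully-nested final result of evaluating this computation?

Answer: [8, 0, 0]

Step-by-step:
emit(8) @ H1 ⇒ out+=8
emit(0) @ H1 ⇒ out+=0
H0 returns 0
H1 returns [8, 0, 0]
H2 returns [8, 0, 0]
= [8, 0, 0]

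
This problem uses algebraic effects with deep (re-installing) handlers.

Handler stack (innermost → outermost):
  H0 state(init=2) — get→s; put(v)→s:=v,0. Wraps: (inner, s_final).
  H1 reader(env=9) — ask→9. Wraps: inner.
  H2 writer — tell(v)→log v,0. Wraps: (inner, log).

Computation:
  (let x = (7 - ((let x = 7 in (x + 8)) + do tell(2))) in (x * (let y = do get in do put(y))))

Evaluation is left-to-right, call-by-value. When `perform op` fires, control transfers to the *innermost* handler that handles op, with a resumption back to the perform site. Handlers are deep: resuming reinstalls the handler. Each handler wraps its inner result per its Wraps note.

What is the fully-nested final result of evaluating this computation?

Answer: ((0, 2), (2))

Evaluation trace:
tell(2) @ H2 ⇒ log+=2
get @ H0 ⇒ 2
put(2) @ H0 ⇒ s:=2
H0 returns (0, 2)
H1 returns (0, 2)
H2 returns ((0, 2), (2))
= ((0, 2), (2))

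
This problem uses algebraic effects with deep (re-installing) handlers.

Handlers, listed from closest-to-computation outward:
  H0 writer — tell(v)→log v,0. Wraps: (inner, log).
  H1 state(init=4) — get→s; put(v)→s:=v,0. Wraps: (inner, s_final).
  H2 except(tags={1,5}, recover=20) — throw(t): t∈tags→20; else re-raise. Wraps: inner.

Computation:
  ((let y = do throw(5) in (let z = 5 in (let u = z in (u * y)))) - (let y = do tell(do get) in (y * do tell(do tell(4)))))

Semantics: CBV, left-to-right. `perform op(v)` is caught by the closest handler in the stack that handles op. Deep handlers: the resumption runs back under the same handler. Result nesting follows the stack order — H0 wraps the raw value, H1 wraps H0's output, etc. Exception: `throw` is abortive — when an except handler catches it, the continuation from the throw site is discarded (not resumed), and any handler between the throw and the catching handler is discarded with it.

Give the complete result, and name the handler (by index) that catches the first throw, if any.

Step-by-step:
throw(5) @ H2 caught ⇒ 20
= 20

Answer: 20 ; first throw caught by: H2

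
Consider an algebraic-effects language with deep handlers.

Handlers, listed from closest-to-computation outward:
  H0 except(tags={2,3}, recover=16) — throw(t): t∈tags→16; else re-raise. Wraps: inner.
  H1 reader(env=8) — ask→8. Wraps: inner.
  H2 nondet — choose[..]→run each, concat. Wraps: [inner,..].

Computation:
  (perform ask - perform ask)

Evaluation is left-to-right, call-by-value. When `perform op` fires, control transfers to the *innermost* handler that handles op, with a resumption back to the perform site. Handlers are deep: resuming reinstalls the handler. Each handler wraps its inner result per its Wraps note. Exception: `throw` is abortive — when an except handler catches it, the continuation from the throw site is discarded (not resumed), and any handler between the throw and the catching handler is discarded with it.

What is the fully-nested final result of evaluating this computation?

Step-by-step:
ask @ H1 ⇒ 8
ask @ H1 ⇒ 8
H0 returns 0
H1 returns 0
H2 returns [0]
= [0]

Answer: [0]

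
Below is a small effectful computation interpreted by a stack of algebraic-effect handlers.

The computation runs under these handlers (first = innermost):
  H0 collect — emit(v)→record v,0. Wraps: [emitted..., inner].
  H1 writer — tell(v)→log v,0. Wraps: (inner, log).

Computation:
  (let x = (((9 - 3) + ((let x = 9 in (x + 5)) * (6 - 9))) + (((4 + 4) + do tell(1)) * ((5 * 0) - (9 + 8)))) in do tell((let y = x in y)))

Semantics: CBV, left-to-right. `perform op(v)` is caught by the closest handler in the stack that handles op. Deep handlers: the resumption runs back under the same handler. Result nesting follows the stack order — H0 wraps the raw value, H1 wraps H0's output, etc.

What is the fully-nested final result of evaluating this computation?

Answer: ([0], (1, -172))

Working:
tell(1) @ H1 ⇒ log+=1
tell(-172) @ H1 ⇒ log+=-172
H0 returns [0]
H1 returns ([0], (1, -172))
= ([0], (1, -172))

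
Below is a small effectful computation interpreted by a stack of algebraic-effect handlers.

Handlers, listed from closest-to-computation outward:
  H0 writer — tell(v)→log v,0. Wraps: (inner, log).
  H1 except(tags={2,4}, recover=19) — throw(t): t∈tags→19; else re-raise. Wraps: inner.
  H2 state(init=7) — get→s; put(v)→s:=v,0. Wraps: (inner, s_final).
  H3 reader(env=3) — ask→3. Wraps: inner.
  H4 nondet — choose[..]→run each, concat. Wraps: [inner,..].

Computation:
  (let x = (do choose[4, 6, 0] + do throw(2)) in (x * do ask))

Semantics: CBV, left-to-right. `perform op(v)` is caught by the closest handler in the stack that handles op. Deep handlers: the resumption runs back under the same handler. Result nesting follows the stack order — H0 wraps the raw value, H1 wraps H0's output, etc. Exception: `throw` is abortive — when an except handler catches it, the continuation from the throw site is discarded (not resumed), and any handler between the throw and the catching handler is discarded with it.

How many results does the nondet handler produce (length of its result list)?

Step-by-step:
choose[4, 6, 0] @ H4
  branch[0] choose=4:
    throw(2) @ H1 caught ⇒ 19
    H2 returns (19, 7)
    H3 returns (19, 7)
    H4 returns [(19, 7)]
  branch[1] choose=6:
    throw(2) @ H1 caught ⇒ 19
    H2 returns (19, 7)
    H3 returns (19, 7)
    H4 returns [(19, 7)]
  branch[2] choose=0:
    throw(2) @ H1 caught ⇒ 19
    H2 returns (19, 7)
    H3 returns (19, 7)
    H4 returns [(19, 7)]
= [(19, 7), (19, 7), (19, 7)]

Answer: 3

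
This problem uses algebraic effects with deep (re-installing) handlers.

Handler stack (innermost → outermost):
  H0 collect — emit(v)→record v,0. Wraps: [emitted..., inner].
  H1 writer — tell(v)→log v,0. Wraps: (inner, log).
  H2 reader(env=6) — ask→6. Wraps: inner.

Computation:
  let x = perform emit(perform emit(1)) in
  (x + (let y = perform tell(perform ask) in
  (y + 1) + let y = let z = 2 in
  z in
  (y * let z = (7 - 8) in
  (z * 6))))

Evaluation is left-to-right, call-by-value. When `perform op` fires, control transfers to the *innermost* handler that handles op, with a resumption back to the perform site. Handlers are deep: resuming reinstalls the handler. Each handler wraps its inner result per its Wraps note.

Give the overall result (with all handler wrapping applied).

Answer: ([1, 0, -11], (6))

Working:
emit(1) @ H0 ⇒ out+=1
emit(0) @ H0 ⇒ out+=0
ask @ H2 ⇒ 6
tell(6) @ H1 ⇒ log+=6
H0 returns [1, 0, -11]
H1 returns ([1, 0, -11], (6))
H2 returns ([1, 0, -11], (6))
= ([1, 0, -11], (6))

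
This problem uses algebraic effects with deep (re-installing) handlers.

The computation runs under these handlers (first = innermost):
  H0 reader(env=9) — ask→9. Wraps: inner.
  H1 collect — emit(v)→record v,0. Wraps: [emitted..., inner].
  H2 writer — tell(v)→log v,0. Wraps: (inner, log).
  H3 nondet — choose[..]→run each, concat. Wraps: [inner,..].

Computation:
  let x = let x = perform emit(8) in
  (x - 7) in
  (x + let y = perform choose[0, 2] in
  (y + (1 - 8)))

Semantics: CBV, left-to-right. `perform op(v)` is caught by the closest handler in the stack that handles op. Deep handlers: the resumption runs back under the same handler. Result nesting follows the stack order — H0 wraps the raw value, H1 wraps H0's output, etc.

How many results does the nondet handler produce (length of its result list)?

Answer: 2

Step-by-step:
emit(8) @ H1 ⇒ out+=8
choose[0, 2] @ H3
  branch[0] choose=0:
    H0 returns -14
    H1 returns [8, -14]
    H2 returns ([8, -14], ())
    H3 returns [([8, -14], ())]
  branch[1] choose=2:
    H0 returns -12
    H1 returns [8, -12]
    H2 returns ([8, -12], ())
    H3 returns [([8, -12], ())]
= [([8, -14], ()), ([8, -12], ())]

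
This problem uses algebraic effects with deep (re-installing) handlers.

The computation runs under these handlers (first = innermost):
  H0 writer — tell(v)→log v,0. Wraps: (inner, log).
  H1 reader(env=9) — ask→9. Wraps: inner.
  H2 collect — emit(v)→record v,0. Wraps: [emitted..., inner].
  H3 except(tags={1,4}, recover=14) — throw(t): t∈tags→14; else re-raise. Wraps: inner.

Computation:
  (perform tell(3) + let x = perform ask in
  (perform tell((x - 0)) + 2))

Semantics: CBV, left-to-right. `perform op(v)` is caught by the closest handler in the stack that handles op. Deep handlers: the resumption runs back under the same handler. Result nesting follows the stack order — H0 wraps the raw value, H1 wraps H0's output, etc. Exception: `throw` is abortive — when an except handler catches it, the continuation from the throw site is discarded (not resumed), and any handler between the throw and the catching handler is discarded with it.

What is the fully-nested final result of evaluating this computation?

Answer: [(2, (3, 9))]

Working:
tell(3) @ H0 ⇒ log+=3
ask @ H1 ⇒ 9
tell(9) @ H0 ⇒ log+=9
H0 returns (2, (3, 9))
H1 returns (2, (3, 9))
H2 returns [(2, (3, 9))]
H3 returns [(2, (3, 9))]
= [(2, (3, 9))]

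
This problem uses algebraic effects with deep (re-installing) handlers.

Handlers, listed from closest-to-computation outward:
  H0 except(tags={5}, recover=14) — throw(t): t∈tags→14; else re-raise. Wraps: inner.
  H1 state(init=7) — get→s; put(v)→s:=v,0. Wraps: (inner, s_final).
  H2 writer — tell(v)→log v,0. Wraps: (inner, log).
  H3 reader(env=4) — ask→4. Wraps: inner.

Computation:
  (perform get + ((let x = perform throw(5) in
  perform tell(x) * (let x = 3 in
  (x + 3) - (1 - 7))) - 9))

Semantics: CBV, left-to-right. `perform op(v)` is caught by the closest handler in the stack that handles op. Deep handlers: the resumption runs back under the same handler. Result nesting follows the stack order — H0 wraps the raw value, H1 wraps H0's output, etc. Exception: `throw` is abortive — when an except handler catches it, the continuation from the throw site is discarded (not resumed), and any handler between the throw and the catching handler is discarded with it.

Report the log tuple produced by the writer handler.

Step-by-step:
get @ H1 ⇒ 7
throw(5) @ H0 caught ⇒ 14
H1 returns (14, 7)
H2 returns ((14, 7), ())
H3 returns ((14, 7), ())
= ((14, 7), ())

Answer: ()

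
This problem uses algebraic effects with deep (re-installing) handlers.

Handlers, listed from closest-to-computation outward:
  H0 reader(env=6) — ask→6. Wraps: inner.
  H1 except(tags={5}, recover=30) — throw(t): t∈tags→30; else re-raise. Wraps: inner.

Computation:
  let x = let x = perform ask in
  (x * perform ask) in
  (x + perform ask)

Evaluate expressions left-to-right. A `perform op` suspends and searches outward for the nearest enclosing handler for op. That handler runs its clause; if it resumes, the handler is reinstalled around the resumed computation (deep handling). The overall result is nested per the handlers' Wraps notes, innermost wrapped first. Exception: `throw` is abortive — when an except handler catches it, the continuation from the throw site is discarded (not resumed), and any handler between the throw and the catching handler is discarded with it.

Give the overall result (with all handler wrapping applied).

Working:
ask @ H0 ⇒ 6
ask @ H0 ⇒ 6
ask @ H0 ⇒ 6
H0 returns 42
H1 returns 42
= 42

Answer: 42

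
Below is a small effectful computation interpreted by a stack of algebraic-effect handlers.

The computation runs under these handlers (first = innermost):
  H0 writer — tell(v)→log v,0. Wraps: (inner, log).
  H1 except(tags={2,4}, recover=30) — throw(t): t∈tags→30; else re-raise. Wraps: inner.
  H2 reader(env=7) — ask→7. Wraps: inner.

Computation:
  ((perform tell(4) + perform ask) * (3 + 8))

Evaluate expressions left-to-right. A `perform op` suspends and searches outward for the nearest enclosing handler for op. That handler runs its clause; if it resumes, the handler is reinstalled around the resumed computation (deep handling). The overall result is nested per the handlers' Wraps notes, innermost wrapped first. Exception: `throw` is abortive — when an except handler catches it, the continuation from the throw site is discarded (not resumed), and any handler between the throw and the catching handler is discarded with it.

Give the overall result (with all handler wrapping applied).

Working:
tell(4) @ H0 ⇒ log+=4
ask @ H2 ⇒ 7
H0 returns (77, (4))
H1 returns (77, (4))
H2 returns (77, (4))
= (77, (4))

Answer: (77, (4))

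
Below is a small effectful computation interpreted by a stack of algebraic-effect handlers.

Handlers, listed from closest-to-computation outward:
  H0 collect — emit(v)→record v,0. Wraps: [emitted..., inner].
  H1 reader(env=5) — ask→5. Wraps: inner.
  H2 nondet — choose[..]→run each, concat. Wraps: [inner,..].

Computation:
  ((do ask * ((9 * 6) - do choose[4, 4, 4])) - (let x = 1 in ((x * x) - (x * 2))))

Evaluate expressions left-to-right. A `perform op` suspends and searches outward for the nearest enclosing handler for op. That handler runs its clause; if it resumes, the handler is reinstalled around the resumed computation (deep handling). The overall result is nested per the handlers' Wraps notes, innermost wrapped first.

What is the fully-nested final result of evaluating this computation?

Answer: [[251], [251], [251]]

Evaluation trace:
ask @ H1 ⇒ 5
choose[4, 4, 4] @ H2
  branch[0] choose=4:
    H0 returns [251]
    H1 returns [251]
    H2 returns [[251]]
  branch[1] choose=4:
    H0 returns [251]
    H1 returns [251]
    H2 returns [[251]]
  branch[2] choose=4:
    H0 returns [251]
    H1 returns [251]
    H2 returns [[251]]
= [[251], [251], [251]]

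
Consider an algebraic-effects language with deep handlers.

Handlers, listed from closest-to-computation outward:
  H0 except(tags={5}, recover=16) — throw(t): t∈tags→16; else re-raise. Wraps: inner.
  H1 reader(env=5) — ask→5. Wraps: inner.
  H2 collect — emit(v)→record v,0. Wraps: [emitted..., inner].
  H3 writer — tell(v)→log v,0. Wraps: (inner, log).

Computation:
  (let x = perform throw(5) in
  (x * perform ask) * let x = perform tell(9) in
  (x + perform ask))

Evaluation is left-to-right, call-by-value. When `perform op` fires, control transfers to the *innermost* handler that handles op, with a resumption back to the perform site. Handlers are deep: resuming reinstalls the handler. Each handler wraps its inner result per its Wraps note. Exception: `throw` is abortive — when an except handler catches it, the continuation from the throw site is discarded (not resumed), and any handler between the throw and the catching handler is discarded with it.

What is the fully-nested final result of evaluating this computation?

Evaluation trace:
throw(5) @ H0 caught ⇒ 16
H1 returns 16
H2 returns [16]
H3 returns ([16], ())
= ([16], ())

Answer: ([16], ())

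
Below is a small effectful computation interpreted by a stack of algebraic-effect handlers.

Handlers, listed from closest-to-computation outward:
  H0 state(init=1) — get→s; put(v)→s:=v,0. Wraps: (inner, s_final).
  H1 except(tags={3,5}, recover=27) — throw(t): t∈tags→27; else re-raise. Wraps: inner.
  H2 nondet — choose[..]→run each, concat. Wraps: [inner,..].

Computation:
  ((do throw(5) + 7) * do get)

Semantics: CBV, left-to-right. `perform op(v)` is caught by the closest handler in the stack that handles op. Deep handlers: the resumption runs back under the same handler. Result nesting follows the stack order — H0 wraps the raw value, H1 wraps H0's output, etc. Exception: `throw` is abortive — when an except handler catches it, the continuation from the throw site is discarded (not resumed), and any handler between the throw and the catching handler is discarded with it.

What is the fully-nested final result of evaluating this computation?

Step-by-step:
throw(5) @ H1 caught ⇒ 27
H2 returns [27]
= [27]

Answer: [27]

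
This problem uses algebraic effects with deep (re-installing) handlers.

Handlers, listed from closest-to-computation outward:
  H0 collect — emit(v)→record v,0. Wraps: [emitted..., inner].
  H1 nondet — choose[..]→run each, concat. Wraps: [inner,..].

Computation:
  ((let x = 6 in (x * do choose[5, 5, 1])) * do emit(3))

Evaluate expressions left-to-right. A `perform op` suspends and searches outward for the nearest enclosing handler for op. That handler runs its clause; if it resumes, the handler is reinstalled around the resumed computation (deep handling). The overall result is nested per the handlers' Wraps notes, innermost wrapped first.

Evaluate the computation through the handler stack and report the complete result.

Answer: [[3, 0], [3, 0], [3, 0]]

Evaluation trace:
choose[5, 5, 1] @ H1
  branch[0] choose=5:
    emit(3) @ H0 ⇒ out+=3
    H0 returns [3, 0]
    H1 returns [[3, 0]]
  branch[1] choose=5:
    emit(3) @ H0 ⇒ out+=3
    H0 returns [3, 0]
    H1 returns [[3, 0]]
  branch[2] choose=1:
    emit(3) @ H0 ⇒ out+=3
    H0 returns [3, 0]
    H1 returns [[3, 0]]
= [[3, 0], [3, 0], [3, 0]]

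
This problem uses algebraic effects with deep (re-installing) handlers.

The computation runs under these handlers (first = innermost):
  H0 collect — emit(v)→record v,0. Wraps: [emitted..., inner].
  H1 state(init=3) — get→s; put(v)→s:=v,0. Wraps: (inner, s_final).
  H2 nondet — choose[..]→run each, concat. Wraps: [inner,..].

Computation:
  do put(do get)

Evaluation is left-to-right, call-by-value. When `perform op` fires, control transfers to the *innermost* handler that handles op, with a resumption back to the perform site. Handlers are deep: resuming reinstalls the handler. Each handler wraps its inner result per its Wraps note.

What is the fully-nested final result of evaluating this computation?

Step-by-step:
get @ H1 ⇒ 3
put(3) @ H1 ⇒ s:=3
H0 returns [0]
H1 returns ([0], 3)
H2 returns [([0], 3)]
= [([0], 3)]

Answer: [([0], 3)]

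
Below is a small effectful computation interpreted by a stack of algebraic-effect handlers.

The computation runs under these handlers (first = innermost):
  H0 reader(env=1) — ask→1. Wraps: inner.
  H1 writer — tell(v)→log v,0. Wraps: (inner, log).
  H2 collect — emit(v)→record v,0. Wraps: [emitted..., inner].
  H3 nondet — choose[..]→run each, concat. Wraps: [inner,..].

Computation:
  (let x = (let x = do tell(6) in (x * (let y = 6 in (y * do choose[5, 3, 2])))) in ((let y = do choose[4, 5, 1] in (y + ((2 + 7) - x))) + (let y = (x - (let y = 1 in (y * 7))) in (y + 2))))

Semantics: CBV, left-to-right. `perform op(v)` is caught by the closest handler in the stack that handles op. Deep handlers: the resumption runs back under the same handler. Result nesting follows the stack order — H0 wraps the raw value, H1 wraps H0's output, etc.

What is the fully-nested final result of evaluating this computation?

Answer: [[(8, (6))], [(9, (6))], [(5, (6))], [(8, (6))], [(9, (6))], [(5, (6))], [(8, (6))], [(9, (6))], [(5, (6))]]

Working:
tell(6) @ H1 ⇒ log+=6
choose[5, 3, 2] @ H3
  branch[0] choose=5:
    choose[4, 5, 1] @ H3
      branch[0] choose=4:
        H0 returns 8
        H1 returns (8, (6))
        H2 returns [(8, (6))]
        H3 returns [[(8, (6))]]
      branch[1] choose=5:
        H0 returns 9
        H1 returns (9, (6))
        H2 returns [(9, (6))]
        H3 returns [[(9, (6))]]
      branch[2] choose=1:
        H0 returns 5
        H1 returns (5, (6))
        H2 returns [(5, (6))]
        H3 returns [[(5, (6))]]
  branch[1] choose=3:
    choose[4, 5, 1] @ H3
      branch[0] choose=4:
        H0 returns 8
        H1 returns (8, (6))
        H2 returns [(8, (6))]
        H3 returns [[(8, (6))]]
      branch[1] choose=5:
        H0 returns 9
        H1 returns (9, (6))
        H2 returns [(9, (6))]
        H3 returns [[(9, (6))]]
      branch[2] choose=1:
        H0 returns 5
        H1 returns (5, (6))
        H2 returns [(5, (6))]
        H3 returns [[(5, (6))]]
  branch[2] choose=2:
    choose[4, 5, 1] @ H3
      branch[0] choose=4:
        H0 returns 8
        H1 returns (8, (6))
        H2 returns [(8, (6))]
        H3 returns [[(8, (6))]]
      branch[1] choose=5:
        H0 returns 9
        H1 returns (9, (6))
        H2 returns [(9, (6))]
        H3 returns [[(9, (6))]]
      branch[2] choose=1:
        H0 returns 5
        H1 returns (5, (6))
        H2 returns [(5, (6))]
        H3 returns [[(5, (6))]]
= [[(8, (6))], [(9, (6))], [(5, (6))], [(8, (6))], [(9, (6))], [(5, (6))], [(8, (6))], [(9, (6))], [(5, (6))]]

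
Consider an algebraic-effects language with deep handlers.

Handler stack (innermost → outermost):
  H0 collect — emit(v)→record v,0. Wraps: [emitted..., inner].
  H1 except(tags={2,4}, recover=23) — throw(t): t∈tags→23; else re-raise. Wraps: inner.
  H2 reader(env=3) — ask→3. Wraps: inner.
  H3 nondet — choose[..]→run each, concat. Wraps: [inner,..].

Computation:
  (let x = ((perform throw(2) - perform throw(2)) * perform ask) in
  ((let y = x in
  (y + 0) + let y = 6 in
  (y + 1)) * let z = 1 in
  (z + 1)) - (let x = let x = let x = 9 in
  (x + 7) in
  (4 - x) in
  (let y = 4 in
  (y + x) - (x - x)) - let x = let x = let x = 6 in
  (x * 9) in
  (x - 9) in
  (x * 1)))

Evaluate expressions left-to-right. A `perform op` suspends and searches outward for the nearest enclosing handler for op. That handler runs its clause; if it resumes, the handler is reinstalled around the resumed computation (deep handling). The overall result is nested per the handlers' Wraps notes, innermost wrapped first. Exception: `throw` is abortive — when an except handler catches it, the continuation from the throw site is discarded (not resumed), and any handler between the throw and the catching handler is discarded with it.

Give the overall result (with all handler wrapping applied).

Answer: [23]

Step-by-step:
throw(2) @ H1 caught ⇒ 23
H2 returns 23
H3 returns [23]
= [23]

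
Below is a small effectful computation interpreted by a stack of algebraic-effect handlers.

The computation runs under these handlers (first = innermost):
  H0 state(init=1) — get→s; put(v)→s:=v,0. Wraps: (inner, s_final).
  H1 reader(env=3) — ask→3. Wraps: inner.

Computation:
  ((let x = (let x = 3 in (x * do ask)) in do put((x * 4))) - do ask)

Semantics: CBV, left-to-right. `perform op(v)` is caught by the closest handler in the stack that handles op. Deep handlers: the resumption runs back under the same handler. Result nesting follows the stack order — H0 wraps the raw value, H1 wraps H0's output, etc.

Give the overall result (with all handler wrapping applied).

Answer: (-3, 36)

Step-by-step:
ask @ H1 ⇒ 3
put(36) @ H0 ⇒ s:=36
ask @ H1 ⇒ 3
H0 returns (-3, 36)
H1 returns (-3, 36)
= (-3, 36)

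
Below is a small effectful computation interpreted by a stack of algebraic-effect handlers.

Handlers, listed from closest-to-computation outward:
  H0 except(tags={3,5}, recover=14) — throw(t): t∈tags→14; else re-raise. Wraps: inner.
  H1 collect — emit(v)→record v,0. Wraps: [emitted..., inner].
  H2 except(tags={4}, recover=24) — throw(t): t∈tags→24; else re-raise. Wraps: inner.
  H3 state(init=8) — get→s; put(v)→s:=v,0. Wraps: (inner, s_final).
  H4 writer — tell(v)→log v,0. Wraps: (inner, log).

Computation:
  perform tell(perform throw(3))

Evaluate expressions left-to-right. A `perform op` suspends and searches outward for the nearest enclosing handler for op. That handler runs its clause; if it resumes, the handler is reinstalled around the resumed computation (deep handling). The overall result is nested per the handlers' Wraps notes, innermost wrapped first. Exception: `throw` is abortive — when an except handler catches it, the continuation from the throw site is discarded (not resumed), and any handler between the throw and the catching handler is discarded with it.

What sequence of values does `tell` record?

Answer: ()

Evaluation trace:
throw(3) @ H0 caught ⇒ 14
H1 returns [14]
H2 returns [14]
H3 returns ([14], 8)
H4 returns (([14], 8), ())
= (([14], 8), ())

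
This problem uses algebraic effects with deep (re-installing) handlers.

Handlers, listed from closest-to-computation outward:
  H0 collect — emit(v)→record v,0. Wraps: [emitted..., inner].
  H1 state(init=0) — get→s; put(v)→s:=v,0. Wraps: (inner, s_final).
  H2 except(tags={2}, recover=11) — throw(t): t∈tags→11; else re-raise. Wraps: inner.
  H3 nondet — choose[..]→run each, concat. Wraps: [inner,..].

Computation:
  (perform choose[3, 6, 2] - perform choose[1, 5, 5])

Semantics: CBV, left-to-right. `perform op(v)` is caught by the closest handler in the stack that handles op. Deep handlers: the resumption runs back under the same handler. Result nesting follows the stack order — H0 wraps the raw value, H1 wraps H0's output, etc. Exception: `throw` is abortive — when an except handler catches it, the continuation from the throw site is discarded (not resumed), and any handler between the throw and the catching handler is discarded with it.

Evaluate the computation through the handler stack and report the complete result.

Working:
choose[3, 6, 2] @ H3
  branch[0] choose=3:
    choose[1, 5, 5] @ H3
      branch[0] choose=1:
        H0 returns [2]
        H1 returns ([2], 0)
        H2 returns ([2], 0)
        H3 returns [([2], 0)]
      branch[1] choose=5:
        H0 returns [-2]
        H1 returns ([-2], 0)
        H2 returns ([-2], 0)
        H3 returns [([-2], 0)]
      branch[2] choose=5:
        H0 returns [-2]
        H1 returns ([-2], 0)
        H2 returns ([-2], 0)
        H3 returns [([-2], 0)]
  branch[1] choose=6:
    choose[1, 5, 5] @ H3
      branch[0] choose=1:
        H0 returns [5]
        H1 returns ([5], 0)
        H2 returns ([5], 0)
        H3 returns [([5], 0)]
      branch[1] choose=5:
        H0 returns [1]
        H1 returns ([1], 0)
        H2 returns ([1], 0)
        H3 returns [([1], 0)]
      branch[2] choose=5:
        H0 returns [1]
        H1 returns ([1], 0)
        H2 returns ([1], 0)
        H3 returns [([1], 0)]
  branch[2] choose=2:
    choose[1, 5, 5] @ H3
      branch[0] choose=1:
        H0 returns [1]
        H1 returns ([1], 0)
        H2 returns ([1], 0)
        H3 returns [([1], 0)]
      branch[1] choose=5:
        H0 returns [-3]
        H1 returns ([-3], 0)
        H2 returns ([-3], 0)
        H3 returns [([-3], 0)]
      branch[2] choose=5:
        H0 returns [-3]
        H1 returns ([-3], 0)
        H2 returns ([-3], 0)
        H3 returns [([-3], 0)]
= [([2], 0), ([-2], 0), ([-2], 0), ([5], 0), ([1], 0), ([1], 0), ([1], 0), ([-3], 0), ([-3], 0)]

Answer: [([2], 0), ([-2], 0), ([-2], 0), ([5], 0), ([1], 0), ([1], 0), ([1], 0), ([-3], 0), ([-3], 0)]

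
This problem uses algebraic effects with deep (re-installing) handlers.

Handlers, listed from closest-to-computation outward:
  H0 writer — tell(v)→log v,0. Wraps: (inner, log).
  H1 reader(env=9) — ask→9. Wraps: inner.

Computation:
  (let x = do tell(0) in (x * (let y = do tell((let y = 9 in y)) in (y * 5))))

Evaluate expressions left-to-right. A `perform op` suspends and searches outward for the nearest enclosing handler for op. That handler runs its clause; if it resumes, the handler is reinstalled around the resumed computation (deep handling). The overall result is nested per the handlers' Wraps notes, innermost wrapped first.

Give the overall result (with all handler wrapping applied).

Step-by-step:
tell(0) @ H0 ⇒ log+=0
tell(9) @ H0 ⇒ log+=9
H0 returns (0, (0, 9))
H1 returns (0, (0, 9))
= (0, (0, 9))

Answer: (0, (0, 9))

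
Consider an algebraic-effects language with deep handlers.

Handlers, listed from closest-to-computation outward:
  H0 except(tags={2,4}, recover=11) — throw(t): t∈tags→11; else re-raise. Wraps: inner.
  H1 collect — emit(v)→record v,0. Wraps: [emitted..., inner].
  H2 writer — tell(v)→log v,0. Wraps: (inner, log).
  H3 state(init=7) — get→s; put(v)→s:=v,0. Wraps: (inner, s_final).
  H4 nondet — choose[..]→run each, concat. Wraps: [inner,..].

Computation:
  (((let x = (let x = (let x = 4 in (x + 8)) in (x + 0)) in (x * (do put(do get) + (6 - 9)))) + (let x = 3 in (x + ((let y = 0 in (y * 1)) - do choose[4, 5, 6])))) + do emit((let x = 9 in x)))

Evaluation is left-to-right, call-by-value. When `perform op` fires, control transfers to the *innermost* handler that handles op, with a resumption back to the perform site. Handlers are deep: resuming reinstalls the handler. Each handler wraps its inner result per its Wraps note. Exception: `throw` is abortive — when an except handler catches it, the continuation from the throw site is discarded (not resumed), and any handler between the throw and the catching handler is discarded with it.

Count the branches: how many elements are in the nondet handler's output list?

Step-by-step:
get @ H3 ⇒ 7
put(7) @ H3 ⇒ s:=7
choose[4, 5, 6] @ H4
  branch[0] choose=4:
    emit(9) @ H1 ⇒ out+=9
    H0 returns -37
    H1 returns [9, -37]
    H2 returns ([9, -37], ())
    H3 returns (([9, -37], ()), 7)
    H4 returns [(([9, -37], ()), 7)]
  branch[1] choose=5:
    emit(9) @ H1 ⇒ out+=9
    H0 returns -38
    H1 returns [9, -38]
    H2 returns ([9, -38], ())
    H3 returns (([9, -38], ()), 7)
    H4 returns [(([9, -38], ()), 7)]
  branch[2] choose=6:
    emit(9) @ H1 ⇒ out+=9
    H0 returns -39
    H1 returns [9, -39]
    H2 returns ([9, -39], ())
    H3 returns (([9, -39], ()), 7)
    H4 returns [(([9, -39], ()), 7)]
= [(([9, -37], ()), 7), (([9, -38], ()), 7), (([9, -39], ()), 7)]

Answer: 3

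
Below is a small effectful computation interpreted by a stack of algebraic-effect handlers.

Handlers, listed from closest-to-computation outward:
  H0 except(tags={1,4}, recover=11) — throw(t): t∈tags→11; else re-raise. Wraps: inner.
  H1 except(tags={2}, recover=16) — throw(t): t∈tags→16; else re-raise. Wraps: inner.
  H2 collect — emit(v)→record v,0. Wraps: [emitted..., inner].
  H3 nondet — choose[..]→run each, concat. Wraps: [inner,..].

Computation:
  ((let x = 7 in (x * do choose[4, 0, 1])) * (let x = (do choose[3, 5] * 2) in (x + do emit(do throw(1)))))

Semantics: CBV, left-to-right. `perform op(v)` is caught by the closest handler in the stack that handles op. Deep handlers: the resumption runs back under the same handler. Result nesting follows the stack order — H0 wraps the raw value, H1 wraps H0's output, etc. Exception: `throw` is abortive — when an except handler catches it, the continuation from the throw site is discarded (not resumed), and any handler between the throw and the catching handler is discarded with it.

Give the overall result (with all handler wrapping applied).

Answer: [[11], [11], [11], [11], [11], [11]]

Step-by-step:
choose[4, 0, 1] @ H3
  branch[0] choose=4:
    choose[3, 5] @ H3
      branch[0] choose=3:
        throw(1) @ H0 caught ⇒ 11
        H1 returns 11
        H2 returns [11]
        H3 returns [[11]]
      branch[1] choose=5:
        throw(1) @ H0 caught ⇒ 11
        H1 returns 11
        H2 returns [11]
        H3 returns [[11]]
  branch[1] choose=0:
    choose[3, 5] @ H3
      branch[0] choose=3:
        throw(1) @ H0 caught ⇒ 11
        H1 returns 11
        H2 returns [11]
        H3 returns [[11]]
      branch[1] choose=5:
        throw(1) @ H0 caught ⇒ 11
        H1 returns 11
        H2 returns [11]
        H3 returns [[11]]
  branch[2] choose=1:
    choose[3, 5] @ H3
      branch[0] choose=3:
        throw(1) @ H0 caught ⇒ 11
        H1 returns 11
        H2 returns [11]
        H3 returns [[11]]
      branch[1] choose=5:
        throw(1) @ H0 caught ⇒ 11
        H1 returns 11
        H2 returns [11]
        H3 returns [[11]]
= [[11], [11], [11], [11], [11], [11]]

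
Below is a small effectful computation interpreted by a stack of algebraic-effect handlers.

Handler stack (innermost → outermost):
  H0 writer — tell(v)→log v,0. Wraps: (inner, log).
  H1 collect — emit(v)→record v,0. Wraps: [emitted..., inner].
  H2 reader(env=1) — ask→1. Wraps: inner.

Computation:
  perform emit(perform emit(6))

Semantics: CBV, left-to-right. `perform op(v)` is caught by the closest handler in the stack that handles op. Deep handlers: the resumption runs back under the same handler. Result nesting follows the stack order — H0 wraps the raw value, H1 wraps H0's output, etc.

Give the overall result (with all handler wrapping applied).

Evaluation trace:
emit(6) @ H1 ⇒ out+=6
emit(0) @ H1 ⇒ out+=0
H0 returns (0, ())
H1 returns [6, 0, (0, ())]
H2 returns [6, 0, (0, ())]
= [6, 0, (0, ())]

Answer: [6, 0, (0, ())]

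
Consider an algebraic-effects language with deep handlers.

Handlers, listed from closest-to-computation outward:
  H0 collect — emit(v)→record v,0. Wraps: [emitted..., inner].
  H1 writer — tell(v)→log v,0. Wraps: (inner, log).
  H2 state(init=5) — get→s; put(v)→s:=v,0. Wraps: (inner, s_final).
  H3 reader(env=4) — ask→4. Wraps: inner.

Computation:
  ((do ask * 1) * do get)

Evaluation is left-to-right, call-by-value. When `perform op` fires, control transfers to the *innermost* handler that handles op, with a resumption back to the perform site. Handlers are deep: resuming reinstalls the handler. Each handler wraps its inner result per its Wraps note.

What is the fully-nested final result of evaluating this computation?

Working:
ask @ H3 ⇒ 4
get @ H2 ⇒ 5
H0 returns [20]
H1 returns ([20], ())
H2 returns (([20], ()), 5)
H3 returns (([20], ()), 5)
= (([20], ()), 5)

Answer: (([20], ()), 5)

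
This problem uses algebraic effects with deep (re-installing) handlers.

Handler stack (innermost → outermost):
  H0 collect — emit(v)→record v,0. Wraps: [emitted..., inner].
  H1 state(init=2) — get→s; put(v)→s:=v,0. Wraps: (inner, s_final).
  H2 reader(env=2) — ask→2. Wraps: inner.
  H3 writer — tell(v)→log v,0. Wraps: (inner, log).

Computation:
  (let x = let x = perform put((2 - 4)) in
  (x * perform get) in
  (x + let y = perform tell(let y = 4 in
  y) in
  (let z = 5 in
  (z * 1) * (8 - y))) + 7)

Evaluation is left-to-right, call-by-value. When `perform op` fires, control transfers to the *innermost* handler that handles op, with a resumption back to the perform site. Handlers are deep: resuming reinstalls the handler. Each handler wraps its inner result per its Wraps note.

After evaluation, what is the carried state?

Answer: -2

Evaluation trace:
put(-2) @ H1 ⇒ s:=-2
get @ H1 ⇒ -2
tell(4) @ H3 ⇒ log+=4
H0 returns [47]
H1 returns ([47], -2)
H2 returns ([47], -2)
H3 returns (([47], -2), (4))
= (([47], -2), (4))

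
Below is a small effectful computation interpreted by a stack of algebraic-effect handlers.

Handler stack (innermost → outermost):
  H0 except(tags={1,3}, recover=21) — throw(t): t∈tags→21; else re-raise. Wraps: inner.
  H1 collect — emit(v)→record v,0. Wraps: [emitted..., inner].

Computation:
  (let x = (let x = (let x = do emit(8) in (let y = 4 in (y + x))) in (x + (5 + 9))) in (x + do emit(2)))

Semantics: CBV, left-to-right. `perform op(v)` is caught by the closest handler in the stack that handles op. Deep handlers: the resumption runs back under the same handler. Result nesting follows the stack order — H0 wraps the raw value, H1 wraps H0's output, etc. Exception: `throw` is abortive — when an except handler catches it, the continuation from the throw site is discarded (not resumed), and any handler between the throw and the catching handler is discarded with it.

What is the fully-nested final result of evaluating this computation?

Evaluation trace:
emit(8) @ H1 ⇒ out+=8
emit(2) @ H1 ⇒ out+=2
H0 returns 18
H1 returns [8, 2, 18]
= [8, 2, 18]

Answer: [8, 2, 18]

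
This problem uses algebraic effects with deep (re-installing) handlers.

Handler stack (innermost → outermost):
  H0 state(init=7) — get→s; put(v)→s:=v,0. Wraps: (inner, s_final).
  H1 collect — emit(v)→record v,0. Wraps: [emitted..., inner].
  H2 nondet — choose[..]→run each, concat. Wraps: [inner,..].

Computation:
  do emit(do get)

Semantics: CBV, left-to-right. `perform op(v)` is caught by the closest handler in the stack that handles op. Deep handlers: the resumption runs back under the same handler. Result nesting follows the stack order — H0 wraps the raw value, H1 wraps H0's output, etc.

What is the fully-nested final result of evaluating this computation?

Step-by-step:
get @ H0 ⇒ 7
emit(7) @ H1 ⇒ out+=7
H0 returns (0, 7)
H1 returns [7, (0, 7)]
H2 returns [[7, (0, 7)]]
= [[7, (0, 7)]]

Answer: [[7, (0, 7)]]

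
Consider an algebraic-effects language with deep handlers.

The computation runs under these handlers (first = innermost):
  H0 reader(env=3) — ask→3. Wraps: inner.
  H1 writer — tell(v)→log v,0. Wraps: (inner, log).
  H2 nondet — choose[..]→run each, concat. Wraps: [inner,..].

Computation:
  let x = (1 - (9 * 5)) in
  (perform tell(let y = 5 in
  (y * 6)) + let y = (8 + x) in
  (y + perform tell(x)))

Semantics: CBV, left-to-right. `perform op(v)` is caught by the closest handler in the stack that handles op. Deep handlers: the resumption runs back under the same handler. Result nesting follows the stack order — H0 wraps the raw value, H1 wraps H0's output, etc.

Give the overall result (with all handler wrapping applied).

Evaluation trace:
tell(30) @ H1 ⇒ log+=30
tell(-44) @ H1 ⇒ log+=-44
H0 returns -36
H1 returns (-36, (30, -44))
H2 returns [(-36, (30, -44))]
= [(-36, (30, -44))]

Answer: [(-36, (30, -44))]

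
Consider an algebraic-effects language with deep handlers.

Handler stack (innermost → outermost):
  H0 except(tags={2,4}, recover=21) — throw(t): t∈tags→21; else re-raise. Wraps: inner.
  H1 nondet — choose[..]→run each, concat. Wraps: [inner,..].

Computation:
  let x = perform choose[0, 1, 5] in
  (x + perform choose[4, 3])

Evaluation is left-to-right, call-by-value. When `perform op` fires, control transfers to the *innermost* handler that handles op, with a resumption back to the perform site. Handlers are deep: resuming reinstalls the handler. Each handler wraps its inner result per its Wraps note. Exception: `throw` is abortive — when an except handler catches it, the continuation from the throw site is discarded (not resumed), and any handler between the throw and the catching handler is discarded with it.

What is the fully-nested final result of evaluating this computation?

Answer: [4, 3, 5, 4, 9, 8]

Working:
choose[0, 1, 5] @ H1
  branch[0] choose=0:
    choose[4, 3] @ H1
      branch[0] choose=4:
        H0 returns 4
        H1 returns [4]
      branch[1] choose=3:
        H0 returns 3
        H1 returns [3]
  branch[1] choose=1:
    choose[4, 3] @ H1
      branch[0] choose=4:
        H0 returns 5
        H1 returns [5]
      branch[1] choose=3:
        H0 returns 4
        H1 returns [4]
  branch[2] choose=5:
    choose[4, 3] @ H1
      branch[0] choose=4:
        H0 returns 9
        H1 returns [9]
      branch[1] choose=3:
        H0 returns 8
        H1 returns [8]
= [4, 3, 5, 4, 9, 8]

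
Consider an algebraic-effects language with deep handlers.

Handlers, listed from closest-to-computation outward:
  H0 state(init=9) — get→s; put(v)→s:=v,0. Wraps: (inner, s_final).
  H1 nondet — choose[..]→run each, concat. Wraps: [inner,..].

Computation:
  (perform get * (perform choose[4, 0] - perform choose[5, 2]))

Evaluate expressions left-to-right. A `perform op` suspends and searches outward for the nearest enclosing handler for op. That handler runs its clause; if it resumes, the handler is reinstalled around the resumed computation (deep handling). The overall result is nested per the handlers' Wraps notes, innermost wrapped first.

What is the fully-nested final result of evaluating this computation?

Working:
get @ H0 ⇒ 9
choose[4, 0] @ H1
  branch[0] choose=4:
    choose[5, 2] @ H1
      branch[0] choose=5:
        H0 returns (-9, 9)
        H1 returns [(-9, 9)]
      branch[1] choose=2:
        H0 returns (18, 9)
        H1 returns [(18, 9)]
  branch[1] choose=0:
    choose[5, 2] @ H1
      branch[0] choose=5:
        H0 returns (-45, 9)
        H1 returns [(-45, 9)]
      branch[1] choose=2:
        H0 returns (-18, 9)
        H1 returns [(-18, 9)]
= [(-9, 9), (18, 9), (-45, 9), (-18, 9)]

Answer: [(-9, 9), (18, 9), (-45, 9), (-18, 9)]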